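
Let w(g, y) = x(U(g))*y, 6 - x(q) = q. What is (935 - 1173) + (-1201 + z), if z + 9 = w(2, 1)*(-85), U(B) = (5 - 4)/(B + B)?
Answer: -7747/4 ≈ -1936.8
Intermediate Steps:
U(B) = 1/(2*B)
x(q) = 6 - q
w(g, y) = y*(6 - 1/(2*g)) (w(g, y) = (6 - 1/(2*g))*y = y*(6 - 1/(2*g)))
z = -1991/4 (z = -9 + (6*1 - ½*1/2)*(-85) = -9 + (6 - ½*1*½)*(-85) = -9 + (6 - ¼)*(-85) = -9 + (23/4)*(-85) = -9 - 1955/4 = -1991/4 ≈ -497.75)
(935 - 1173) + (-1201 + z) = (935 - 1173) + (-1201 - 1991/4) = -238 - 6795/4 = -7747/4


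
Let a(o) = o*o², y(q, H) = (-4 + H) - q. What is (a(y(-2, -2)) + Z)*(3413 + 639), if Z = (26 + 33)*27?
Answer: 6195508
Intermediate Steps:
y(q, H) = -4 + H - q
Z = 1593 (Z = 59*27 = 1593)
a(o) = o³
(a(y(-2, -2)) + Z)*(3413 + 639) = ((-4 - 2 - 1*(-2))³ + 1593)*(3413 + 639) = ((-4 - 2 + 2)³ + 1593)*4052 = ((-4)³ + 1593)*4052 = (-64 + 1593)*4052 = 1529*4052 = 6195508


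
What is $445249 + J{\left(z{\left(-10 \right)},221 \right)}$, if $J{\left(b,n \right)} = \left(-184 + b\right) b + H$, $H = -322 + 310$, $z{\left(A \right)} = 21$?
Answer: $441814$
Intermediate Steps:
$H = -12$
$J{\left(b,n \right)} = -12 + b \left(-184 + b\right)$ ($J{\left(b,n \right)} = \left(-184 + b\right) b - 12 = b \left(-184 + b\right) - 12 = -12 + b \left(-184 + b\right)$)
$445249 + J{\left(z{\left(-10 \right)},221 \right)} = 445249 - \left(3876 - 441\right) = 445249 - 3435 = 441814$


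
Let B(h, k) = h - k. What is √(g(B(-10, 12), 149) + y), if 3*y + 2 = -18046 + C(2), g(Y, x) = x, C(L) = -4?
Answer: I*√52815/3 ≈ 76.605*I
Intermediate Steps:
y = -18052/3 (y = -⅔ + (-18046 - 4)/3 = -⅔ + (⅓)*(-18050) = -⅔ - 18050/3 = -18052/3 ≈ -6017.3)
√(g(B(-10, 12), 149) + y) = √(149 - 18052/3) = √(-17605/3) = I*√52815/3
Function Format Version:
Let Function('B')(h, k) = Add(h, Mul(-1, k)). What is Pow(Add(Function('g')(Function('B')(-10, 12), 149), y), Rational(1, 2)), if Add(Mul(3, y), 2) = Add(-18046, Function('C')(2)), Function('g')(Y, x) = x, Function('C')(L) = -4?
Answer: Mul(Rational(1, 3), I, Pow(52815, Rational(1, 2))) ≈ Mul(76.605, I)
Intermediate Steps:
y = Rational(-18052, 3) (y = Add(Rational(-2, 3), Mul(Rational(1, 3), Add(-18046, -4))) = Add(Rational(-2, 3), Mul(Rational(1, 3), -18050)) = Add(Rational(-2, 3), Rational(-18050, 3)) = Rational(-18052, 3) ≈ -6017.3)
Pow(Add(Function('g')(Function('B')(-10, 12), 149), y), Rational(1, 2)) = Pow(Add(149, Rational(-18052, 3)), Rational(1, 2)) = Pow(Rational(-17605, 3), Rational(1, 2)) = Mul(Rational(1, 3), I, Pow(52815, Rational(1, 2)))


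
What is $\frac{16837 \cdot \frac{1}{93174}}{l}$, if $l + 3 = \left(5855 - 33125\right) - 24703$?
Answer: $- \frac{16837}{4842811824} \approx -3.4767 \cdot 10^{-6}$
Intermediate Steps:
$l = -51976$ ($l = -3 + \left(\left(5855 - 33125\right) - 24703\right) = -3 - 51973 = -51976$)
$\frac{16837 \cdot \frac{1}{93174}}{l} = \frac{16837 \cdot \frac{1}{93174}}{-51976} = 16837 \cdot \frac{1}{93174} \left(- \frac{1}{51976}\right) = \frac{16837}{93174} \left(- \frac{1}{51976}\right) = - \frac{16837}{4842811824}$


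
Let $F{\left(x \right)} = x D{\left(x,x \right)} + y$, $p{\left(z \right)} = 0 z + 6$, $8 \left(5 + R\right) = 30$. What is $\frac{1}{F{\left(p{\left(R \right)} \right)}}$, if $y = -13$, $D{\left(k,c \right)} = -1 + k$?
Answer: $\frac{1}{17} \approx 0.058824$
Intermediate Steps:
$R = - \frac{5}{4}$ ($R = -5 + \frac{1}{8} \cdot 30 = -5 + \frac{15}{4} = - \frac{5}{4} \approx -1.25$)
$p{\left(z \right)} = 6$ ($p{\left(z \right)} = 0 + 6 = 6$)
$F{\left(x \right)} = -13 + x \left(-1 + x\right)$ ($F{\left(x \right)} = x \left(-1 + x\right) - 13 = -13 + x \left(-1 + x\right)$)
$\frac{1}{F{\left(p{\left(R \right)} \right)}} = \frac{1}{-13 + 6 \left(-1 + 6\right)} = \frac{1}{-13 + 6 \cdot 5} = \frac{1}{-13 + 30} = \frac{1}{17}$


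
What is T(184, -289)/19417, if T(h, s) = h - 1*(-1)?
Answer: 185/19417 ≈ 0.0095277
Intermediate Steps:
T(h, s) = 1 + h (T(h, s) = h + 1 = 1 + h)
T(184, -289)/19417 = (1 + 184)/19417 = 185*(1/19417) = 185/19417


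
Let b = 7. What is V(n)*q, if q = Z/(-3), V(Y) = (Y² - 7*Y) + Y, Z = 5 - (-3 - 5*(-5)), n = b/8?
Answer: -4879/192 ≈ -25.411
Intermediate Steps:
n = 7/8 ≈ 0.87500
Z = -17 (Z = 5 - (-3 + 25) = 5 - 1*22 = 5 - 22 = -17)
V(Y) = Y² - 6*Y
q = 17/3 (q = -17/(-3) = -17*(-⅓) = 17/3 ≈ 5.6667)
V(n)*q = (7*(-6 + 7/8)/8)*(17/3) = ((7/8)*(-41/8))*(17/3) = -287/64*17/3 = -4879/192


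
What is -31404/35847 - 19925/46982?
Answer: -729891401/561387918 ≈ -1.3002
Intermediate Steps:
-31404/35847 - 19925/46982 = -31404*1/35847 - 19925*1/46982 = -10468/11949 - 19925/46982 = -729891401/561387918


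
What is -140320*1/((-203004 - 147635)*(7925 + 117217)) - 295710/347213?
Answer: -6487803617227910/7617795189944097 ≈ -0.85166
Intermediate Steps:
-140320*1/((-203004 - 147635)*(7925 + 117217)) - 295710/347213 = -140320/((-350639*125142)) - 295710*1/347213 = -140320/(-43879665738) - 295710/347213 = -140320*(-1/43879665738) - 295710/347213 = 70160/21939832869 - 295710/347213 = -6487803617227910/7617795189944097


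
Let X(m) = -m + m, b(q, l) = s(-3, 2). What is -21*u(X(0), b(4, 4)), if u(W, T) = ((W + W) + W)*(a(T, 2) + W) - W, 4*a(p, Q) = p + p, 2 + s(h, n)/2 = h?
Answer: 0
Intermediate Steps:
s(h, n) = -4 + 2*h
b(q, l) = -10 (b(q, l) = -4 + 2*(-3) = -4 - 6 = -10)
a(p, Q) = p/2 (a(p, Q) = (p + p)/4 = (2*p)/4 = p/2)
X(m) = 0
u(W, T) = -W + 3*W*(W + T/2) (u(W, T) = ((W + W) + W)*(T/2 + W) - W = (2*W + W)*(W + T/2) - W = (3*W)*(W + T/2) - W = 3*W*(W + T/2) - W = -W + 3*W*(W + T/2))
-21*u(X(0), b(4, 4)) = -21*0*(-2 + 3*(-10) + 6*0)/2 = -21*0*(-2 - 30 + 0)/2 = -21*0*(-32)/2 = -21*0 = 0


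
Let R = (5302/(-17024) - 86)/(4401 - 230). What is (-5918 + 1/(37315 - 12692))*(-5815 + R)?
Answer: 30084236371742405019/874203960896 ≈ 3.4413e+7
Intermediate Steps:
R = -734683/35503552 (R = (5302*(-1/17024) - 86)/4171 = (-2651/8512 - 86)*(1/4171) = -734683/8512*1/4171 = -734683/35503552 ≈ -0.020693)
(-5918 + 1/(37315 - 12692))*(-5815 + R) = (-5918 + 1/(37315 - 12692))*(-5815 - 734683/35503552) = (-5918 + 1/24623)*(-206453889563/35503552) = -145718913/24623*(-206453889563/35503552) = 30084236371742405019/874203960896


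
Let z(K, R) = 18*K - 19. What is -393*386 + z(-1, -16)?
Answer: -151735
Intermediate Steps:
z(K, R) = -19 + 18*K
-393*386 + z(-1, -16) = -393*386 + (-19 + 18*(-1)) = -151698 + (-19 - 18) = -151698 - 37 = -151735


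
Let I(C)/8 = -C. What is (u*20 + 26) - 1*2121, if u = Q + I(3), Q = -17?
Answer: -2915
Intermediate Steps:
I(C) = -8*C (I(C) = 8*(-C) = -8*C)
u = -41 (u = -17 - 8*3 = -17 - 24 = -41)
(u*20 + 26) - 1*2121 = (-41*20 + 26) - 1*2121 = (-820 + 26) - 2121 = -794 - 2121 = -2915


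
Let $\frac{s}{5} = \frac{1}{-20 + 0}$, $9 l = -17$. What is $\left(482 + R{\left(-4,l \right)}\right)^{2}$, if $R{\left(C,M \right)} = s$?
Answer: $\frac{3713329}{16} \approx 2.3208 \cdot 10^{5}$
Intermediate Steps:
$l = - \frac{17}{9}$ ($l = \frac{1}{9} \left(-17\right) = - \frac{17}{9} \approx -1.8889$)
$s = - \frac{1}{4}$ ($s = \frac{5}{-20 + 0} = \frac{5}{-20} = 5 \left(- \frac{1}{20}\right) = - \frac{1}{4} \approx -0.25$)
$R{\left(C,M \right)} = - \frac{1}{4}$
$\left(482 + R{\left(-4,l \right)}\right)^{2} = \left(482 - \frac{1}{4}\right)^{2} = \left(\frac{1927}{4}\right)^{2} = \frac{3713329}{16}$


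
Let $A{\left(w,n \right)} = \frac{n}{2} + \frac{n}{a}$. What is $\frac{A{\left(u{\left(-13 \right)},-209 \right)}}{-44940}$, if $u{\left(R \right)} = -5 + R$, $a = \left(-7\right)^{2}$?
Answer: $\frac{3553}{1468040} \approx 0.0024202$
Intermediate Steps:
$a = 49$
$A{\left(w,n \right)} = \frac{51 n}{98}$ ($A{\left(w,n \right)} = \frac{n}{2} + \frac{n}{49} = \frac{51 n}{98}$)
$\frac{A{\left(u{\left(-13 \right)},-209 \right)}}{-44940} = \frac{\frac{51}{98} \left(-209\right)}{-44940} = \left(- \frac{10659}{98}\right) \left(- \frac{1}{44940}\right) = \frac{3553}{1468040}$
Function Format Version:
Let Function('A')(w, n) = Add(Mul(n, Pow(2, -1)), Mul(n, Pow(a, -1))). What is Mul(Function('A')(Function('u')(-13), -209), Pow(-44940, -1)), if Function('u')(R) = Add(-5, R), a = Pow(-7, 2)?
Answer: Rational(3553, 1468040) ≈ 0.0024202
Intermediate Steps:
a = 49
Function('A')(w, n) = Mul(Rational(51, 98), n) (Function('A')(w, n) = Add(Mul(n, Pow(2, -1)), Mul(n, Pow(49, -1))) = Add(Mul(n, Rational(1, 2)), Mul(n, Rational(1, 49))) = Add(Mul(Rational(1, 2), n), Mul(Rational(1, 49), n)) = Mul(Rational(51, 98), n))
Mul(Function('A')(Function('u')(-13), -209), Pow(-44940, -1)) = Mul(Mul(Rational(51, 98), -209), Pow(-44940, -1)) = Mul(Rational(-10659, 98), Rational(-1, 44940)) = Rational(3553, 1468040)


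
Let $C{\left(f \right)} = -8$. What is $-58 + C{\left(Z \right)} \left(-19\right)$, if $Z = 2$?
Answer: $94$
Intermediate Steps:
$-58 + C{\left(Z \right)} \left(-19\right) = -58 - -152 = -58 + 152 = 94$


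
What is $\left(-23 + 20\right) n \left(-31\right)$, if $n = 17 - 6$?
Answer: $1023$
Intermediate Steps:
$n = 11$ ($n = 17 - 6 = 11$)
$\left(-23 + 20\right) n \left(-31\right) = \left(-23 + 20\right) 11 \left(-31\right) = \left(-3\right) 11 \left(-31\right) = \left(-33\right) \left(-31\right) = 1023$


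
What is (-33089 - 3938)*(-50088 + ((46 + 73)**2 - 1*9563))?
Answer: 1684358230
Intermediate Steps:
(-33089 - 3938)*(-50088 + ((46 + 73)**2 - 1*9563)) = -37027*(-50088 + (119**2 - 9563)) = -37027*(-50088 + (14161 - 9563)) = -37027*(-50088 + 4598) = -37027*(-45490) = 1684358230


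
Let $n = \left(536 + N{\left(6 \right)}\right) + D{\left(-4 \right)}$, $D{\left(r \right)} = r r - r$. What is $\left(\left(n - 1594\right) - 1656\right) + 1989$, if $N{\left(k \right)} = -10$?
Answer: $-715$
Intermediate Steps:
$D{\left(r \right)} = r^{2} - r$
$n = 546$ ($n = \left(536 - 10\right) - 4 \left(-1 - 4\right) = 526 - -20 = 526 + 20 = 546$)
$\left(\left(n - 1594\right) - 1656\right) + 1989 = \left(\left(546 - 1594\right) - 1656\right) + 1989 = \left(-1048 - 1656\right) + 1989 = -2704 + 1989 = -715$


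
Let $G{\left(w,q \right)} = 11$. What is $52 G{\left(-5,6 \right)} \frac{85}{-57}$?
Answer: $- \frac{48620}{57} \approx -852.98$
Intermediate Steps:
$52 G{\left(-5,6 \right)} \frac{85}{-57} = 52 \cdot 11 \frac{85}{-57} = 572 \cdot 85 \left(- \frac{1}{57}\right) = 572 \left(- \frac{85}{57}\right) = - \frac{48620}{57}$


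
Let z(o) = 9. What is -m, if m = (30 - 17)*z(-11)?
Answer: -117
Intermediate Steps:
m = 117 (m = (30 - 17)*9 = 13*9 = 117)
-m = -1*117 = -117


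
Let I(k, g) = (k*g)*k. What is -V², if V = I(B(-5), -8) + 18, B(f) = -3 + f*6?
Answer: -75585636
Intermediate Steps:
B(f) = -3 + 6*f
I(k, g) = g*k² (I(k, g) = (g*k)*k = g*k²)
V = -8694 (V = -8*(-3 + 6*(-5))² + 18 = -8*(-3 - 30)² + 18 = -8*(-33)² + 18 = -8*1089 + 18 = -8712 + 18 = -8694)
-V² = -1*(-8694)² = -1*75585636 = -75585636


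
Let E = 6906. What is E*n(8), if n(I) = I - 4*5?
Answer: -82872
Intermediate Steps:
n(I) = -20 + I (n(I) = I - 20 = -20 + I)
E*n(8) = 6906*(-20 + 8) = 6906*(-12) = -82872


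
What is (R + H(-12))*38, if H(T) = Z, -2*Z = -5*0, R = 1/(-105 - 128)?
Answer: -38/233 ≈ -0.16309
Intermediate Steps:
R = -1/233 (R = 1/(-233) = -1/233 ≈ -0.0042918)
Z = 0 (Z = -(-5)*0/2 = -½*0 = 0)
H(T) = 0
(R + H(-12))*38 = (-1/233 + 0)*38 = -1/233*38 = -38/233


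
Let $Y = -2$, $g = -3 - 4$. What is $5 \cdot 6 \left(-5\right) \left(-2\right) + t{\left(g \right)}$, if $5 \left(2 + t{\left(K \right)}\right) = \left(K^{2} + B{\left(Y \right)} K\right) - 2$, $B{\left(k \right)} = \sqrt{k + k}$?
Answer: $\frac{1537}{5} - \frac{14 i}{5} \approx 307.4 - 2.8 i$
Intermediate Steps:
$g = -7$ ($g = -3 - 4 = -7$)
$B{\left(k \right)} = \sqrt{2} \sqrt{k}$ ($B{\left(k \right)} = \sqrt{2 k} = \sqrt{2} \sqrt{k}$)
$t{\left(K \right)} = - \frac{12}{5} + \frac{K^{2}}{5} + \frac{2 i K}{5}$ ($t{\left(K \right)} = -2 + \frac{\left(K^{2} + \sqrt{2} \sqrt{-2} K\right) - 2}{5} = -2 + \frac{\left(K^{2} + \sqrt{2} i \sqrt{2} K\right) - 2}{5} = -2 + \frac{\left(K^{2} + 2 i K\right) - 2}{5} = -2 + \frac{-2 + K^{2} + 2 i K}{5} = -2 + \left(- \frac{2}{5} + \frac{K^{2}}{5} + \frac{2 i K}{5}\right) = - \frac{12}{5} + \frac{K^{2}}{5} + \frac{2 i K}{5}$)
$5 \cdot 6 \left(-5\right) \left(-2\right) + t{\left(g \right)} = 5 \cdot 6 \left(-5\right) \left(-2\right) + \left(- \frac{12}{5} + \frac{\left(-7\right)^{2}}{5} + \frac{2}{5} i \left(-7\right)\right) = 30 \left(-5\right) \left(-2\right) - \left(- \frac{37}{5} + \frac{14 i}{5}\right) = \left(-150\right) \left(-2\right) - \left(- \frac{37}{5} + \frac{14 i}{5}\right) = 300 + \left(\frac{37}{5} - \frac{14 i}{5}\right) = \frac{1537}{5} - \frac{14 i}{5}$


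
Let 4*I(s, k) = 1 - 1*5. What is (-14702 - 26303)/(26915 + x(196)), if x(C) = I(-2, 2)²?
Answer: -41005/26916 ≈ -1.5234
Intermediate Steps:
I(s, k) = -1 (I(s, k) = (1 - 1*5)/4 = (1 - 5)/4 = (¼)*(-4) = -1)
x(C) = 1 (x(C) = (-1)² = 1)
(-14702 - 26303)/(26915 + x(196)) = (-14702 - 26303)/(26915 + 1) = -41005/26916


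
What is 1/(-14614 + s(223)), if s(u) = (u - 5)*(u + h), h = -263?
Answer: -1/23334 ≈ -4.2856e-5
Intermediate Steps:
s(u) = (-263 + u)*(-5 + u) (s(u) = (u - 5)*(u - 263) = (-5 + u)*(-263 + u) = (-263 + u)*(-5 + u))
1/(-14614 + s(223)) = 1/(-14614 + (1315 + 223² - 268*223)) = 1/(-14614 + (1315 + 49729 - 59764)) = 1/(-14614 - 8720) = 1/(-23334) = -1/23334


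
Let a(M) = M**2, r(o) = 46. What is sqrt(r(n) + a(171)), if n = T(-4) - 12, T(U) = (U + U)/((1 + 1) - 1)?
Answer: sqrt(29287) ≈ 171.13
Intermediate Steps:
T(U) = 2*U (T(U) = (2*U)/(2 - 1) = (2*U)/1 = (2*U)*1 = 2*U)
n = -20 (n = 2*(-4) - 12 = -8 - 12 = -20)
sqrt(r(n) + a(171)) = sqrt(46 + 171**2) = sqrt(46 + 29241) = sqrt(29287)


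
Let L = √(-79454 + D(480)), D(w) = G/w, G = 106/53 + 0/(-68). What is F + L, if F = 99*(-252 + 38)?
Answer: -21186 + I*√286034385/60 ≈ -21186.0 + 281.88*I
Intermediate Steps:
G = 2 (G = 106*(1/53) + 0*(-1/68) = 2 + 0 = 2)
D(w) = 2/w
F = -21186 (F = 99*(-214) = -21186)
L = I*√286034385/60 (L = √(-79454 + 2/480) = √(-79454 + 2*(1/480)) = √(-79454 + 1/240) = √(-19068959/240) = I*√286034385/60 ≈ 281.88*I)
F + L = -21186 + I*√286034385/60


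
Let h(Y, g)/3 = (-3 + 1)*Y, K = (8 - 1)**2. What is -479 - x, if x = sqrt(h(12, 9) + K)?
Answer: -479 - I*sqrt(23) ≈ -479.0 - 4.7958*I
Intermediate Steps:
K = 49 (K = 7**2 = 49)
h(Y, g) = -6*Y (h(Y, g) = 3*((-3 + 1)*Y) = 3*(-2*Y) = -6*Y)
x = I*sqrt(23) (x = sqrt(-6*12 + 49) = sqrt(-72 + 49) = sqrt(-23) = I*sqrt(23) ≈ 4.7958*I)
-479 - x = -479 - I*sqrt(23)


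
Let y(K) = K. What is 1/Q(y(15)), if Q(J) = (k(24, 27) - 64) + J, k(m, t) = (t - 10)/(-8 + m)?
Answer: -16/767 ≈ -0.020860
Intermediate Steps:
k(m, t) = (-10 + t)/(-8 + m)
Q(J) = -1007/16 + J (Q(J) = ((-10 + 27)/(-8 + 24) - 64) + J = (17/16 - 64) + J = -1007/16 + J)
1/Q(y(15)) = 1/(-1007/16 + 15) = 1/(-767/16) = -16/767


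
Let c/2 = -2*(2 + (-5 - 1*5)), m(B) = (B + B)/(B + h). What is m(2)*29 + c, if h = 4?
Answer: 154/3 ≈ 51.333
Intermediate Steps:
m(B) = 2*B/(4 + B) (m(B) = (B + B)/(B + 4) = (2*B)/(4 + B) = 2*B/(4 + B))
c = 32 (c = 2*(-2*(2 + (-5 - 1*5))) = 2*(-2*(2 + (-5 - 5))) = 2*(-2*(2 - 10)) = 2*(-2*(-8)) = 2*16 = 32)
m(2)*29 + c = (2*2/(4 + 2))*29 + 32 = (2*2/6)*29 + 32 = (2*2*(⅙))*29 + 32 = (⅔)*29 + 32 = 58/3 + 32 = 154/3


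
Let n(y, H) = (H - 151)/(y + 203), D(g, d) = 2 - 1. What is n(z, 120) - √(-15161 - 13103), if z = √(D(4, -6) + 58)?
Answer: -6293/41150 + 31*√59/41150 - 2*I*√7066 ≈ -0.14714 - 168.12*I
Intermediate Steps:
D(g, d) = 1
z = √59 (z = √(1 + 58) = √59 ≈ 7.6811)
n(y, H) = (-151 + H)/(203 + y)
n(z, 120) - √(-15161 - 13103) = (-151 + 120)/(203 + √59) - √(-15161 - 13103) = -31/(203 + √59) - √(-28264) = -31/(203 + √59) - 2*I*√7066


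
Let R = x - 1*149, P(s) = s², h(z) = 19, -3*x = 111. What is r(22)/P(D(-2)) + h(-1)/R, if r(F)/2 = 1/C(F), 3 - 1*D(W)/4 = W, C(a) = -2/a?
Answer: -2923/18600 ≈ -0.15715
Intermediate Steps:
x = -37 (x = -⅓*111 = -37)
D(W) = 12 - 4*W
R = -186 (R = -37 - 1*149 = -37 - 149 = -186)
r(F) = -F (r(F) = 2/((-2/F)) = 2*(-F/2) = -F)
r(22)/P(D(-2)) + h(-1)/R = (-1*22)/((12 - 4*(-2))²) + 19/(-186) = -22/(12 + 8)² + 19*(-1/186) = -22/(20²) - 19/186 = -22/400 - 19/186 = -22*1/400 - 19/186 = -11/200 - 19/186 = -2923/18600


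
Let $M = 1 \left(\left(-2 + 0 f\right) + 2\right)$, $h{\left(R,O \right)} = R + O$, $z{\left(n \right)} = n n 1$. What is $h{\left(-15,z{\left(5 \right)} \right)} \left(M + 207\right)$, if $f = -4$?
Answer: $2070$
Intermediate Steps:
$z{\left(n \right)} = n^{2}$ ($z{\left(n \right)} = n^{2} \cdot 1 = n^{2}$)
$h{\left(R,O \right)} = O + R$
$M = 0$ ($M = 1 \left(\left(-2 + 0 \left(-4\right)\right) + 2\right) = 1 \left(\left(-2 + 0\right) + 2\right) = 1 \left(-2 + 2\right) = 1 \cdot 0 = 0$)
$h{\left(-15,z{\left(5 \right)} \right)} \left(M + 207\right) = \left(5^{2} - 15\right) \left(0 + 207\right) = \left(25 - 15\right) 207 = 10 \cdot 207 = 2070$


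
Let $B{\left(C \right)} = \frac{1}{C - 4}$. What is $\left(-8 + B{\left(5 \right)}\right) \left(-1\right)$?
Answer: $7$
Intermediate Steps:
$B{\left(C \right)} = \frac{1}{-4 + C}$
$\left(-8 + B{\left(5 \right)}\right) \left(-1\right) = \left(-8 + \frac{1}{-4 + 5}\right) \left(-1\right) = \left(-8 + 1^{-1}\right) \left(-1\right) = \left(-8 + 1\right) \left(-1\right) = \left(-7\right) \left(-1\right) = 7$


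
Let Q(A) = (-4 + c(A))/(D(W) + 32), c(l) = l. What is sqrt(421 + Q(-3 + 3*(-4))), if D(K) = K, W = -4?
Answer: sqrt(82383)/14 ≈ 20.502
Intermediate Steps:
Q(A) = -1/7 + A/28 (Q(A) = (-4 + A)/(-4 + 32) = (-4 + A)/28 = (-4 + A)*(1/28) = -1/7 + A/28)
sqrt(421 + Q(-3 + 3*(-4))) = sqrt(421 + (-1/7 + (-3 + 3*(-4))/28)) = sqrt(421 + (-1/7 + (-3 - 12)/28)) = sqrt(421 + (-1/7 + (1/28)*(-15))) = sqrt(421 + (-1/7 - 15/28)) = sqrt(421 - 19/28) = sqrt(11769/28) = sqrt(82383)/14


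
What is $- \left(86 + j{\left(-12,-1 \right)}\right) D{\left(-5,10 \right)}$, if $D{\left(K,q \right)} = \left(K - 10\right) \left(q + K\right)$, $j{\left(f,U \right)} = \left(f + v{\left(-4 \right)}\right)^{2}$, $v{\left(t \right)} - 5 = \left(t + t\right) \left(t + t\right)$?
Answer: $250125$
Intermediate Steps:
$v{\left(t \right)} = 5 + 4 t^{2}$ ($v{\left(t \right)} = 5 + \left(t + t\right) \left(t + t\right) = 5 + 2 t 2 t = 5 + 4 t^{2}$)
$j{\left(f,U \right)} = \left(69 + f\right)^{2}$ ($j{\left(f,U \right)} = \left(f + \left(5 + 4 \left(-4\right)^{2}\right)\right)^{2} = \left(f + \left(5 + 4 \cdot 16\right)\right)^{2} = \left(f + \left(5 + 64\right)\right)^{2} = \left(f + 69\right)^{2} = \left(69 + f\right)^{2}$)
$D{\left(K,q \right)} = \left(-10 + K\right) \left(K + q\right)$
$- \left(86 + j{\left(-12,-1 \right)}\right) D{\left(-5,10 \right)} = - \left(86 + \left(69 - 12\right)^{2}\right) \left(\left(-5\right)^{2} - -50 - 100 - 50\right) = - \left(86 + 57^{2}\right) \left(25 + 50 - 100 - 50\right) = - \left(86 + 3249\right) \left(-75\right) = - 3335 \left(-75\right) = \left(-1\right) \left(-250125\right) = 250125$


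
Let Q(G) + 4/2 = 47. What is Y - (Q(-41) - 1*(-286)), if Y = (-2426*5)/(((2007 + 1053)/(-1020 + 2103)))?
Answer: -471655/102 ≈ -4624.1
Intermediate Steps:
Q(G) = 45 (Q(G) = -2 + 47 = 45)
Y = -437893/102 (Y = -12130/(3060/1083) = -12130/(3060*(1/1083)) = -12130/1020/361 = -12130*361/1020 = -437893/102 ≈ -4293.1)
Y - (Q(-41) - 1*(-286)) = -437893/102 - (45 - 1*(-286)) = -437893/102 - (45 + 286) = -437893/102 - 1*331 = -437893/102 - 331 = -471655/102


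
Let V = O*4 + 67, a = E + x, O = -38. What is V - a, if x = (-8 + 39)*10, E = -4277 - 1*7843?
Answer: 11725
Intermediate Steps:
E = -12120 (E = -4277 - 7843 = -12120)
x = 310 (x = 31*10 = 310)
a = -11810 (a = -12120 + 310 = -11810)
V = -85 (V = -38*4 + 67 = -152 + 67 = -85)
V - a = -85 - 1*(-11810) = -85 + 11810 = 11725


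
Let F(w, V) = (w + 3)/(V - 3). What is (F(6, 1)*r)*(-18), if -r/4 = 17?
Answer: -5508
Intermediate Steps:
F(w, V) = (3 + w)/(-3 + V)
r = -68 (r = -4*17 = -68)
(F(6, 1)*r)*(-18) = (((3 + 6)/(-3 + 1))*(-68))*(-18) = ((9/(-2))*(-68))*(-18) = (-1/2*9*(-68))*(-18) = -9/2*(-68)*(-18) = 306*(-18) = -5508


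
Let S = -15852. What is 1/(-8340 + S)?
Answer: -1/24192 ≈ -4.1336e-5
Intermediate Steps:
1/(-8340 + S) = 1/(-8340 - 15852) = 1/(-24192) = -1/24192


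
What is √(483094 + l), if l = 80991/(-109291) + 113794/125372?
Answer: 3*√14907763536682915122770/527001202 ≈ 695.05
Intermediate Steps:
l = 87794477/527001202 (l = 80991*(-1/109291) + 113794*(1/125372) = -80991/109291 + 56897/62686 = 87794477/527001202 ≈ 0.16659)
√(483094 + l) = √(483094 + 87794477/527001202) = √(254591206473465/527001202) = 3*√14907763536682915122770/527001202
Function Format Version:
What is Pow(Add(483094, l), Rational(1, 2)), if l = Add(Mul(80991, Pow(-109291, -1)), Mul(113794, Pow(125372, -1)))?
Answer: Mul(Rational(3, 527001202), Pow(14907763536682915122770, Rational(1, 2))) ≈ 695.05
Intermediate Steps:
l = Rational(87794477, 527001202) (l = Add(Mul(80991, Rational(-1, 109291)), Mul(113794, Rational(1, 125372))) = Add(Rational(-80991, 109291), Rational(56897, 62686)) = Rational(87794477, 527001202) ≈ 0.16659)
Pow(Add(483094, l), Rational(1, 2)) = Pow(Add(483094, Rational(87794477, 527001202)), Rational(1, 2)) = Pow(Rational(254591206473465, 527001202), Rational(1, 2)) = Mul(Rational(3, 527001202), Pow(14907763536682915122770, Rational(1, 2)))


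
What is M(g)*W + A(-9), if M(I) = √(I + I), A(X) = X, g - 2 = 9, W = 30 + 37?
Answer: -9 + 67*√22 ≈ 305.26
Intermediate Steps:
W = 67
g = 11 (g = 2 + 9 = 11)
M(I) = √2*√I (M(I) = √(2*I) = √2*√I)
M(g)*W + A(-9) = (√2*√11)*67 - 9 = √22*67 - 9 = 67*√22 - 9 = -9 + 67*√22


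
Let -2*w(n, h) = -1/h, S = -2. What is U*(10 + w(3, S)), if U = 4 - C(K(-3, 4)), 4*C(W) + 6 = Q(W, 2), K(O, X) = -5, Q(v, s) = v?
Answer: 1053/16 ≈ 65.813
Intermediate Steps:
w(n, h) = 1/(2*h) (w(n, h) = -(-1)/(2*h) = 1/(2*h))
C(W) = -3/2 + W/4
U = 27/4 (U = 4 - (-3/2 + (1/4)*(-5)) = 4 - (-3/2 - 5/4) = 4 - 1*(-11/4) = 4 + 11/4 = 27/4 ≈ 6.7500)
U*(10 + w(3, S)) = 27*(10 + (1/2)/(-2))/4 = 27*(10 + (1/2)*(-1/2))/4 = 27*(10 - 1/4)/4 = (27/4)*(39/4) = 1053/16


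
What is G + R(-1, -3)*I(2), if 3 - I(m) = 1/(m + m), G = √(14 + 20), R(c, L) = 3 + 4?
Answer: 77/4 + √34 ≈ 25.081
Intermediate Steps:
R(c, L) = 7
G = √34 ≈ 5.8309
I(m) = 3 - 1/(2*m) (I(m) = 3 - 1/(m + m) = 3 - 1/(2*m))
G + R(-1, -3)*I(2) = √34 + 7*(3 - ½/2) = √34 + 7*(3 - ½*½) = √34 + 7*(3 - ¼) = √34 + 7*(11/4) = √34 + 77/4 = 77/4 + √34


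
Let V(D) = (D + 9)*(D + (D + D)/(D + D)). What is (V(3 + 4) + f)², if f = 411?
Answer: 290521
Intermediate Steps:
V(D) = (1 + D)*(9 + D) (V(D) = (9 + D)*(D + (2*D)/((2*D))) = (9 + D)*(D + (2*D)*(1/(2*D))) = (9 + D)*(D + 1) = (9 + D)*(1 + D) = (1 + D)*(9 + D))
(V(3 + 4) + f)² = ((9 + (3 + 4)² + 10*(3 + 4)) + 411)² = ((9 + 7² + 10*7) + 411)² = ((9 + 49 + 70) + 411)² = (128 + 411)² = 539² = 290521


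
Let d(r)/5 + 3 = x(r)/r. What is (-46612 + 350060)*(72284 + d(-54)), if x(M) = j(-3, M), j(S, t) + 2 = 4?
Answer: 592105337584/27 ≈ 2.1930e+10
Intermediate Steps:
j(S, t) = 2 (j(S, t) = -2 + 4 = 2)
x(M) = 2
d(r) = -15 + 10/r (d(r) = -15 + 5*(2/r) = -15 + 10/r)
(-46612 + 350060)*(72284 + d(-54)) = (-46612 + 350060)*(72284 + (-15 + 10/(-54))) = 303448*(72284 + (-15 + 10*(-1/54))) = 303448*(72284 + (-15 - 5/27)) = 303448*(72284 - 410/27) = 303448*(1951258/27) = 592105337584/27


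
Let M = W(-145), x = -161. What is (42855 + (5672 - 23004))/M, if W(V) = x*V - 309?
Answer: 25523/23036 ≈ 1.1080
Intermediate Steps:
W(V) = -309 - 161*V (W(V) = -161*V - 309 = -309 - 161*V)
M = 23036 (M = -309 - 161*(-145) = -309 + 23345 = 23036)
(42855 + (5672 - 23004))/M = (42855 + (5672 - 23004))/23036 = (42855 - 17332)*(1/23036) = 25523*(1/23036) = 25523/23036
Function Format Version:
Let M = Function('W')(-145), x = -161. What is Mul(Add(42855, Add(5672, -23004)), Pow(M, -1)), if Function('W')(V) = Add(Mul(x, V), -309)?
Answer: Rational(25523, 23036) ≈ 1.1080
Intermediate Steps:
Function('W')(V) = Add(-309, Mul(-161, V)) (Function('W')(V) = Add(Mul(-161, V), -309) = Add(-309, Mul(-161, V)))
M = 23036 (M = Add(-309, Mul(-161, -145)) = Add(-309, 23345) = 23036)
Mul(Add(42855, Add(5672, -23004)), Pow(M, -1)) = Mul(Add(42855, Add(5672, -23004)), Pow(23036, -1)) = Mul(Add(42855, -17332), Rational(1, 23036)) = Mul(25523, Rational(1, 23036)) = Rational(25523, 23036)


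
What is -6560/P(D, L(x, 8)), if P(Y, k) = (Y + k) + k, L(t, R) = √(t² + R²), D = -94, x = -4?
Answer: 154160/2129 + 13120*√5/2129 ≈ 86.189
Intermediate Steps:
L(t, R) = √(R² + t²)
P(Y, k) = Y + 2*k
-6560/P(D, L(x, 8)) = -6560/(-94 + 2*√(8² + (-4)²)) = -6560/(-94 + 2*√(64 + 16)) = -6560/(-94 + 2*√80) = -6560/(-94 + 2*(4*√5)) = -6560/(-94 + 8*√5)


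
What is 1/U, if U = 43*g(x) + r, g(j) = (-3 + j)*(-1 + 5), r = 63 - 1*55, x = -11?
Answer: -1/2400 ≈ -0.00041667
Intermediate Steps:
r = 8 (r = 63 - 55 = 8)
g(j) = -12 + 4*j (g(j) = (-3 + j)*4 = -12 + 4*j)
U = -2400 (U = 43*(-12 + 4*(-11)) + 8 = 43*(-12 - 44) + 8 = 43*(-56) + 8 = -2408 + 8 = -2400)
1/U = 1/(-2400) = -1/2400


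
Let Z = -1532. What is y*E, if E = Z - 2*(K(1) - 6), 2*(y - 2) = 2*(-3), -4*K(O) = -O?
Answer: 3041/2 ≈ 1520.5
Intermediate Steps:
K(O) = O/4 (K(O) = -(-1)*O/4 = O/4)
y = -1 (y = 2 + (2*(-3))/2 = 2 + (½)*(-6) = 2 - 3 = -1)
E = -3041/2 (E = -1532 - 2*((¼)*1 - 6) = -1532 - 2*(¼ - 6) = -1532 - 2*(-23/4) = -1532 + 23/2 = -3041/2 ≈ -1520.5)
y*E = -1*(-3041/2) = 3041/2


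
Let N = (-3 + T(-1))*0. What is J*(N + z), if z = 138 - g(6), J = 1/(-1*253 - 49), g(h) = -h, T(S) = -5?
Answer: -72/151 ≈ -0.47682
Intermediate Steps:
N = 0 (N = (-3 - 5)*0 = -8*0 = 0)
J = -1/302 (J = 1/(-253 - 49) = 1/(-302) = -1/302 ≈ -0.0033113)
z = 144 (z = 138 - (-1)*6 = 138 - 1*(-6) = 138 + 6 = 144)
J*(N + z) = -(0 + 144)/302 = -1/302*144 = -72/151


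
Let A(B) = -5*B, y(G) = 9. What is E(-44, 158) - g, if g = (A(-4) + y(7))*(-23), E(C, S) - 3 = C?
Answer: 626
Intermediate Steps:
E(C, S) = 3 + C
g = -667 (g = (-5*(-4) + 9)*(-23) = (20 + 9)*(-23) = 29*(-23) = -667)
E(-44, 158) - g = (3 - 44) - 1*(-667) = -41 + 667 = 626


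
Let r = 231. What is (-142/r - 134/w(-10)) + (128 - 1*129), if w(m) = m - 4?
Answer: 1838/231 ≈ 7.9567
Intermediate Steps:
w(m) = -4 + m
(-142/r - 134/w(-10)) + (128 - 1*129) = (-142/231 - 134/(-4 - 10)) + (128 - 1*129) = (-142*1/231 - 134/(-14)) + (128 - 129) = (-142/231 - 134*(-1/14)) - 1 = (-142/231 + 67/7) - 1 = 2069/231 - 1 = 1838/231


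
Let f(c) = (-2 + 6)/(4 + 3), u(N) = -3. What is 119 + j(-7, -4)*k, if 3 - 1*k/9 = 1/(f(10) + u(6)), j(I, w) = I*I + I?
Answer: 23947/17 ≈ 1408.6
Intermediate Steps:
f(c) = 4/7
j(I, w) = I + I² (j(I, w) = I² + I = I + I²)
k = 522/17 (k = 27 - 9/(4/7 - 3) = 27 - 9/(-17/7) = 27 - 9*(-7/17) = 27 + 63/17 = 522/17 ≈ 30.706)
119 + j(-7, -4)*k = 119 - 7*(1 - 7)*(522/17) = 119 - 7*(-6)*(522/17) = 119 + 42*(522/17) = 119 + 21924/17 = 23947/17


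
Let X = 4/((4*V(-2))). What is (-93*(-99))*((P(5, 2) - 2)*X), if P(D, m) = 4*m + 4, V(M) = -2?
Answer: -46035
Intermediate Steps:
P(D, m) = 4 + 4*m
X = -½ (X = 4/((4*(-2))) = 4/(-8) = 4*(-⅛) = -½ ≈ -0.50000)
(-93*(-99))*((P(5, 2) - 2)*X) = (-93*(-99))*(((4 + 4*2) - 2)*(-½)) = 9207*(((4 + 8) - 2)*(-½)) = 9207*((12 - 2)*(-½)) = 9207*(10*(-½)) = 9207*(-5) = -46035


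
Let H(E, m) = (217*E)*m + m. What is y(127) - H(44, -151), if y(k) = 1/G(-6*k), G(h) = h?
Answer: 1098727037/762 ≈ 1.4419e+6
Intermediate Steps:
H(E, m) = m + 217*E*m (H(E, m) = 217*E*m + m = m + 217*E*m)
y(k) = -1/(6*k) (y(k) = 1/(-6*k) = -1/(6*k))
y(127) - H(44, -151) = -⅙/127 - (-151)*(1 + 217*44) = -⅙*1/127 - (-151)*(1 + 9548) = -1/762 - (-151)*9549 = -1/762 - 1*(-1441899) = -1/762 + 1441899 = 1098727037/762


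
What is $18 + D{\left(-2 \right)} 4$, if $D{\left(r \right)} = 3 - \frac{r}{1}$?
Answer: $38$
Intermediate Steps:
$D{\left(r \right)} = 3 - r$ ($D{\left(r \right)} = 3 - r 1 = 3 - r$)
$18 + D{\left(-2 \right)} 4 = 18 + \left(3 - -2\right) 4 = 18 + \left(3 + 2\right) 4 = 18 + 5 \cdot 4 = 18 + 20 = 38$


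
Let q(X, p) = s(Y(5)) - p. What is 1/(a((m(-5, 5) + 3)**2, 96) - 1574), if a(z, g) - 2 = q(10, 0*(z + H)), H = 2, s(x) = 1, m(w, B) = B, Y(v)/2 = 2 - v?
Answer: -1/1571 ≈ -0.00063654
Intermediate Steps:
Y(v) = 4 - 2*v (Y(v) = 2*(2 - v) = 4 - 2*v)
q(X, p) = 1 - p
a(z, g) = 3 (a(z, g) = 2 + (1 - 0*(z + 2)) = 2 + (1 - 0*(2 + z)) = 2 + (1 - 1*0) = 2 + (1 + 0) = 2 + 1 = 3)
1/(a((m(-5, 5) + 3)**2, 96) - 1574) = 1/(3 - 1574) = 1/(-1571) = -1/1571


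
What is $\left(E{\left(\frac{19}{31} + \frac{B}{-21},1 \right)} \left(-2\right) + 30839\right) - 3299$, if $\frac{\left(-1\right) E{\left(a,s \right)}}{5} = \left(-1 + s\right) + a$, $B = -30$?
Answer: $\frac{5980610}{217} \approx 27560.0$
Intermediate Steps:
$E{\left(a,s \right)} = 5 - 5 a - 5 s$ ($E{\left(a,s \right)} = - 5 \left(\left(-1 + s\right) + a\right) = - 5 \left(-1 + a + s\right) = 5 - 5 a - 5 s$)
$\left(E{\left(\frac{19}{31} + \frac{B}{-21},1 \right)} \left(-2\right) + 30839\right) - 3299 = \left(\left(5 - 5 \left(\frac{19}{31} - \frac{30}{-21}\right) - 5\right) \left(-2\right) + 30839\right) - 3299 = \left(\left(5 - 5 \left(19 \cdot \frac{1}{31} - - \frac{10}{7}\right) - 5\right) \left(-2\right) + 30839\right) - 3299 = \left(\left(5 - 5 \left(\frac{19}{31} + \frac{10}{7}\right) - 5\right) \left(-2\right) + 30839\right) - 3299 = \left(\left(5 - \frac{2215}{217} - 5\right) \left(-2\right) + 30839\right) - 3299 = \left(\left(- \frac{2215}{217}\right) \left(-2\right) + 30839\right) - 3299 = \left(\frac{4430}{217} + 30839\right) - 3299 = \frac{6696493}{217} - 3299 = \frac{5980610}{217}$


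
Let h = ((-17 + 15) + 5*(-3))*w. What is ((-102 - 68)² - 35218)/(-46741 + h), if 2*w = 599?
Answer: 4212/34555 ≈ 0.12189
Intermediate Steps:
w = 599/2 (w = (½)*599 = 599/2 ≈ 299.50)
h = -10183/2 (h = ((-17 + 15) + 5*(-3))*(599/2) = (-2 - 15)*(599/2) = -17*599/2 = -10183/2 ≈ -5091.5)
((-102 - 68)² - 35218)/(-46741 + h) = ((-102 - 68)² - 35218)/(-46741 - 10183/2) = ((-170)² - 35218)/(-103665/2) = (28900 - 35218)*(-2/103665) = -6318*(-2/103665) = 4212/34555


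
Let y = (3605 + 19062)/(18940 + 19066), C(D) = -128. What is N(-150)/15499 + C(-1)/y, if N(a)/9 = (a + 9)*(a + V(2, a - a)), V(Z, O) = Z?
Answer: -71141904628/351315833 ≈ -202.50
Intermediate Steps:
N(a) = 9*(2 + a)*(9 + a) (N(a) = 9*((a + 9)*(a + 2)) = 9*((9 + a)*(2 + a)) = 9*((2 + a)*(9 + a)) = 9*(2 + a)*(9 + a))
y = 22667/38006 ≈ 0.59641
N(-150)/15499 + C(-1)/y = (162 + 9*(-150)² + 99*(-150))/15499 - 128/22667/38006 = (162 + 9*22500 - 14850)*(1/15499) - 128*38006/22667 = (162 + 202500 - 14850)*(1/15499) - 4864768/22667 = 187812*(1/15499) - 4864768/22667 = 187812/15499 - 4864768/22667 = -71141904628/351315833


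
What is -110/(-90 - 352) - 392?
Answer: -86577/221 ≈ -391.75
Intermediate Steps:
-110/(-90 - 352) - 392 = -110/(-442) - 392 = -110*(-1/442) - 392 = 55/221 - 392 = -86577/221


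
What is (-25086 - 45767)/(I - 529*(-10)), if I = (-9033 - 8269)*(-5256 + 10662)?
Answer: 70853/93529322 ≈ 0.00075755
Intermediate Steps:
I = -93534612 (I = -17302*5406 = -93534612)
(-25086 - 45767)/(I - 529*(-10)) = (-25086 - 45767)/(-93534612 - 529*(-10)) = -70853/(-93534612 + 5290) = -70853/(-93529322) = -70853*(-1/93529322) = 70853/93529322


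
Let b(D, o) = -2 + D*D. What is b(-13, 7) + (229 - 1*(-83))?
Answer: 479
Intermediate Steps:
b(D, o) = -2 + D²
b(-13, 7) + (229 - 1*(-83)) = (-2 + (-13)²) + (229 - 1*(-83)) = (-2 + 169) + (229 + 83) = 167 + 312 = 479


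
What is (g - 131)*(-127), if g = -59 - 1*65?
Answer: 32385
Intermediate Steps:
g = -124 (g = -59 - 65 = -124)
(g - 131)*(-127) = (-124 - 131)*(-127) = -255*(-127) = 32385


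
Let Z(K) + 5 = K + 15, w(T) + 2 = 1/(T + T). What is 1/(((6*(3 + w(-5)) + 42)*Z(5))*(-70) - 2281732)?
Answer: -1/2331502 ≈ -4.2891e-7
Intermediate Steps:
w(T) = -2 + 1/(2*T) (w(T) = -2 + 1/(T + T) = -2 + 1/(2*T))
Z(K) = 10 + K (Z(K) = -5 + (K + 15) = -5 + (15 + K) = 10 + K)
1/(((6*(3 + w(-5)) + 42)*Z(5))*(-70) - 2281732) = 1/(((6*(3 + (-2 + (½)/(-5))) + 42)*(10 + 5))*(-70) - 2281732) = 1/(((6*(3 + (-2 + (½)*(-⅕))) + 42)*15)*(-70) - 2281732) = 1/(((6*(3 + (-2 - ⅒)) + 42)*15)*(-70) - 2281732) = 1/(((6*(3 - 21/10) + 42)*15)*(-70) - 2281732) = 1/(((6*(9/10) + 42)*15)*(-70) - 2281732) = 1/(((27/5 + 42)*15)*(-70) - 2281732) = 1/(((237/5)*15)*(-70) - 2281732) = 1/(711*(-70) - 2281732) = 1/(-49770 - 2281732) = 1/(-2331502) = -1/2331502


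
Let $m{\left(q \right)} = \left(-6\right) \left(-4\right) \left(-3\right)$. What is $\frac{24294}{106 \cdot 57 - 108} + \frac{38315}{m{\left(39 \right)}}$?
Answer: $- \frac{37602007}{71208} \approx -528.06$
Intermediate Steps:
$m{\left(q \right)} = -72$ ($m{\left(q \right)} = 24 \left(-3\right) = -72$)
$\frac{24294}{106 \cdot 57 - 108} + \frac{38315}{m{\left(39 \right)}} = \frac{24294}{106 \cdot 57 - 108} + \frac{38315}{-72} = \frac{24294}{6042 - 108} + 38315 \left(- \frac{1}{72}\right) = \frac{24294}{5934} - \frac{38315}{72} = 24294 \cdot \frac{1}{5934} - \frac{38315}{72} = \frac{4049}{989} - \frac{38315}{72} = - \frac{37602007}{71208}$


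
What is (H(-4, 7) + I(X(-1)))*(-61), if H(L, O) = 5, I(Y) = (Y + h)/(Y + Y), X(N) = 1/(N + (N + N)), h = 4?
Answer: 61/2 ≈ 30.500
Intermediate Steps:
X(N) = 1/(3*N) (X(N) = 1/(N + 2*N) = 1/(3*N))
I(Y) = (4 + Y)/(2*Y) (I(Y) = (Y + 4)/(Y + Y) = (4 + Y)/((2*Y)) = (4 + Y)*(1/(2*Y)) = (4 + Y)/(2*Y))
(H(-4, 7) + I(X(-1)))*(-61) = (5 + (4 + (1/3)/(-1))/(2*(((1/3)/(-1)))))*(-61) = (5 + (4 + (1/3)*(-1))/(2*(((1/3)*(-1)))))*(-61) = (5 + (4 - 1/3)/(2*(-1/3)))*(-61) = (5 + (1/2)*(-3)*(11/3))*(-61) = (5 - 11/2)*(-61) = -1/2*(-61) = 61/2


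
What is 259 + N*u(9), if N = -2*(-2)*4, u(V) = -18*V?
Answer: -2333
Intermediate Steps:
N = 16 (N = 4*4 = 16)
259 + N*u(9) = 259 + 16*(-18*9) = 259 + 16*(-162) = 259 - 2592 = -2333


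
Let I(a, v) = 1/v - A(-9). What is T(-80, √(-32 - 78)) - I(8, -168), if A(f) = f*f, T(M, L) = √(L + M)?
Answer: 13609/168 + √(-80 + I*√110) ≈ 81.591 + 8.9634*I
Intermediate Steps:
A(f) = f²
I(a, v) = -81 + 1/v (I(a, v) = 1/v - 1*(-9)² = 1/v - 1*81 = 1/v - 81 = -81 + 1/v)
T(-80, √(-32 - 78)) - I(8, -168) = √(√(-32 - 78) - 80) - (-81 + 1/(-168)) = √(√(-110) - 80) - (-81 - 1/168) = √(I*√110 - 80) - 1*(-13609/168) = √(-80 + I*√110) + 13609/168 = 13609/168 + √(-80 + I*√110)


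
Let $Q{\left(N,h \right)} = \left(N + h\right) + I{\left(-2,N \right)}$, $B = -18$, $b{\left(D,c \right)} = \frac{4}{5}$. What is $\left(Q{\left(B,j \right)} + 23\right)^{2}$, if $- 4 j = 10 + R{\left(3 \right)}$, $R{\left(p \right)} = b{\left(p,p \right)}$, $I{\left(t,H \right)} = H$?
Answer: $\frac{24649}{100} \approx 246.49$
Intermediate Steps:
$b{\left(D,c \right)} = \frac{4}{5}$ ($b{\left(D,c \right)} = 4 \cdot \frac{1}{5} = \frac{4}{5}$)
$R{\left(p \right)} = \frac{4}{5}$
$j = - \frac{27}{10}$ ($j = - \frac{10 + \frac{4}{5}}{4} = \left(- \frac{1}{4}\right) \frac{54}{5} = - \frac{27}{10} \approx -2.7$)
$Q{\left(N,h \right)} = h + 2 N$ ($Q{\left(N,h \right)} = \left(N + h\right) + N = h + 2 N$)
$\left(Q{\left(B,j \right)} + 23\right)^{2} = \left(\left(- \frac{27}{10} + 2 \left(-18\right)\right) + 23\right)^{2} = \left(\left(- \frac{27}{10} - 36\right) + 23\right)^{2} = \left(- \frac{387}{10} + 23\right)^{2} = \left(- \frac{157}{10}\right)^{2} = \frac{24649}{100}$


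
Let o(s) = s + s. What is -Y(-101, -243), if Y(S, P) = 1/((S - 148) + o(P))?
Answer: 1/735 ≈ 0.0013605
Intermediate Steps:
o(s) = 2*s
Y(S, P) = 1/(-148 + S + 2*P) (Y(S, P) = 1/((S - 148) + 2*P) = 1/((-148 + S) + 2*P) = 1/(-148 + S + 2*P))
-Y(-101, -243) = -1/(-148 - 101 + 2*(-243)) = -1/(-148 - 101 - 486) = -1/(-735) = -1*(-1/735) = 1/735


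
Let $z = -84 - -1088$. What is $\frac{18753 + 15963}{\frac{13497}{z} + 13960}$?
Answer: $\frac{34854864}{14029337} \approx 2.4844$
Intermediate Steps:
$z = 1004$ ($z = -84 + 1088 = 1004$)
$\frac{18753 + 15963}{\frac{13497}{z} + 13960} = \frac{18753 + 15963}{\frac{13497}{1004} + 13960} = \frac{34716}{13497 \cdot \frac{1}{1004} + 13960} = \frac{34716}{\frac{13497}{1004} + 13960} = \frac{34716}{\frac{14029337}{1004}} = 34716 \cdot \frac{1004}{14029337} = \frac{34854864}{14029337}$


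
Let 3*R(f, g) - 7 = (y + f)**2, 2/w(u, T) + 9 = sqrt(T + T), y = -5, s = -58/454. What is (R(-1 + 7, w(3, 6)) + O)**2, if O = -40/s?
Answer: 754710784/7569 ≈ 99711.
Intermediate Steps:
s = -29/227 (s = -58*1/454 = -29/227 ≈ -0.12775)
w(u, T) = 2/(-9 + sqrt(2)*sqrt(T)) (w(u, T) = 2/(-9 + sqrt(T + T)) = 2/(-9 + sqrt(2*T)) = 2/(-9 + sqrt(2)*sqrt(T)))
O = 9080/29 (O = -40/(-29/227) = -40*(-227/29) = 9080/29 ≈ 313.10)
R(f, g) = 7/3 + (-5 + f)**2/3
(R(-1 + 7, w(3, 6)) + O)**2 = ((7/3 + (-5 + (-1 + 7))**2/3) + 9080/29)**2 = ((7/3 + (-5 + 6)**2/3) + 9080/29)**2 = ((7/3 + (1/3)*1**2) + 9080/29)**2 = ((7/3 + (1/3)*1) + 9080/29)**2 = ((7/3 + 1/3) + 9080/29)**2 = (8/3 + 9080/29)**2 = (27472/87)**2 = 754710784/7569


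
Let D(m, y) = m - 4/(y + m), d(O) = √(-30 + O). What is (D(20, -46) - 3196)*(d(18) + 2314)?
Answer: -7348908 - 82572*I*√3/13 ≈ -7.3489e+6 - 11001.0*I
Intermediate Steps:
D(m, y) = m - 4/(m + y)
(D(20, -46) - 3196)*(d(18) + 2314) = ((-4 + 20² + 20*(-46))/(20 - 46) - 3196)*(√(-30 + 18) + 2314) = ((-4 + 400 - 920)/(-26) - 3196)*(√(-12) + 2314) = (-1/26*(-524) - 3196)*(2*I*√3 + 2314) = (262/13 - 3196)*(2314 + 2*I*√3) = -41286*(2314 + 2*I*√3)/13 = -7348908 - 82572*I*√3/13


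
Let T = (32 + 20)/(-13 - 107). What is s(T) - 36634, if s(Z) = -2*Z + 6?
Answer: -549407/15 ≈ -36627.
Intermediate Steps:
T = -13/30 (T = 52/(-120) = 52*(-1/120) = -13/30 ≈ -0.43333)
s(Z) = 6 - 2*Z
s(T) - 36634 = (6 - 2*(-13/30)) - 36634 = (6 + 13/15) - 36634 = 103/15 - 36634 = -549407/15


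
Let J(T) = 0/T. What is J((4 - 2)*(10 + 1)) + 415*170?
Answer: 70550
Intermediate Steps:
J(T) = 0
J((4 - 2)*(10 + 1)) + 415*170 = 0 + 415*170 = 0 + 70550 = 70550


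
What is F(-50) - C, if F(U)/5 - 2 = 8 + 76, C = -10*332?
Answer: 3750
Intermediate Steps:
C = -3320
F(U) = 430 (F(U) = 10 + 5*(8 + 76) = 10 + 5*84 = 10 + 420 = 430)
F(-50) - C = 430 - 1*(-3320) = 430 + 3320 = 3750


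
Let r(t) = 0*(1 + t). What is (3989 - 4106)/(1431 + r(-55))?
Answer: -13/159 ≈ -0.081761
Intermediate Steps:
r(t) = 0
(3989 - 4106)/(1431 + r(-55)) = (3989 - 4106)/(1431 + 0) = -117/1431 = -117*1/1431 = -13/159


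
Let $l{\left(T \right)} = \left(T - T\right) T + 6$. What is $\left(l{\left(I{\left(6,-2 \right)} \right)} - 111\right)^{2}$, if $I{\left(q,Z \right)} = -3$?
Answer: $11025$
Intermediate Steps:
$l{\left(T \right)} = 6$ ($l{\left(T \right)} = 0 T + 6 = 0 + 6 = 6$)
$\left(l{\left(I{\left(6,-2 \right)} \right)} - 111\right)^{2} = \left(6 - 111\right)^{2} = \left(-105\right)^{2} = 11025$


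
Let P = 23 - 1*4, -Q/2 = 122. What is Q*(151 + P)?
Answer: -41480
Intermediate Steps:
Q = -244 (Q = -2*122 = -244)
P = 19 (P = 23 - 4 = 19)
Q*(151 + P) = -244*(151 + 19) = -244*170 = -41480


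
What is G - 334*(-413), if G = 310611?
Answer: 448553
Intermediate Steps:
G - 334*(-413) = 310611 - 334*(-413) = 310611 + 137942 = 448553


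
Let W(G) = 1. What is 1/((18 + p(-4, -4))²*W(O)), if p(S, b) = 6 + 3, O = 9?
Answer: 1/729 ≈ 0.0013717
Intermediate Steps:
p(S, b) = 9
1/((18 + p(-4, -4))²*W(O)) = 1/((18 + 9)²*1) = 1/(27²*1) = 1/(729*1) = 1/729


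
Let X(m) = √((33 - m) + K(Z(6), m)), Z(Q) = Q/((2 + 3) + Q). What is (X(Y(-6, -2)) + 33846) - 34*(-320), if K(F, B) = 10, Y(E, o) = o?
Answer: 44726 + 3*√5 ≈ 44733.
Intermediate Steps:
Z(Q) = Q/(5 + Q)
X(m) = √(43 - m) (X(m) = √((33 - m) + 10) = √(43 - m))
(X(Y(-6, -2)) + 33846) - 34*(-320) = (√(43 - 1*(-2)) + 33846) - 34*(-320) = (√(43 + 2) + 33846) + 10880 = (√45 + 33846) + 10880 = (3*√5 + 33846) + 10880 = (33846 + 3*√5) + 10880 = 44726 + 3*√5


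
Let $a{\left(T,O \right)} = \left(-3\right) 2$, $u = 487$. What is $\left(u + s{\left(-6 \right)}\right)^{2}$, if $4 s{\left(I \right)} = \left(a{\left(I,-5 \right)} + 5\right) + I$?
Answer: $\frac{3767481}{16} \approx 2.3547 \cdot 10^{5}$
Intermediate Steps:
$a{\left(T,O \right)} = -6$
$s{\left(I \right)} = - \frac{1}{4} + \frac{I}{4}$ ($s{\left(I \right)} = \frac{\left(-6 + 5\right) + I}{4} = \frac{-1 + I}{4} = - \frac{1}{4} + \frac{I}{4}$)
$\left(u + s{\left(-6 \right)}\right)^{2} = \left(487 + \left(- \frac{1}{4} + \frac{1}{4} \left(-6\right)\right)\right)^{2} = \left(487 - \frac{7}{4}\right)^{2} = \left(\frac{1941}{4}\right)^{2} = \frac{3767481}{16}$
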